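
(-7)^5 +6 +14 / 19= -319205 / 19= -16800.26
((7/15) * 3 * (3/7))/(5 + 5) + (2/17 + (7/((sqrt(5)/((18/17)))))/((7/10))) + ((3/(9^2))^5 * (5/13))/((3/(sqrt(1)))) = 84500717573/475666267050 + 36 * sqrt(5)/17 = 4.91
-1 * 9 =-9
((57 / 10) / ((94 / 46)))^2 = 1718721 / 220900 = 7.78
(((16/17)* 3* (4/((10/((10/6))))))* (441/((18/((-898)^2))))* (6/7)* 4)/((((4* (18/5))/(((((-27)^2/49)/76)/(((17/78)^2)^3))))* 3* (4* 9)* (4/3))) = 6129062734706159040/54575043509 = 112305228.56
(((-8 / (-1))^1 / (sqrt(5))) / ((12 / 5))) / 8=sqrt(5) / 12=0.19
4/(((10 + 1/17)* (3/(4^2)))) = 1088/513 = 2.12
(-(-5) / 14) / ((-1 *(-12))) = 5 / 168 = 0.03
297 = 297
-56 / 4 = -14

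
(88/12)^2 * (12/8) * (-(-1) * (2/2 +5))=484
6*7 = 42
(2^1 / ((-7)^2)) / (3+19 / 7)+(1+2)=421 / 140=3.01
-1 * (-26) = 26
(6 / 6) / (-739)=-1 / 739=-0.00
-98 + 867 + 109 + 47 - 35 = 890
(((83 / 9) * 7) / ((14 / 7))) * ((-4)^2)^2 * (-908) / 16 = -468931.56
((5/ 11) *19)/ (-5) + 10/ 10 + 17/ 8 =123/ 88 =1.40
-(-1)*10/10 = 1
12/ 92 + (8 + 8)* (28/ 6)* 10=51529/ 69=746.80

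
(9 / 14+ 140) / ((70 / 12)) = 5907 / 245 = 24.11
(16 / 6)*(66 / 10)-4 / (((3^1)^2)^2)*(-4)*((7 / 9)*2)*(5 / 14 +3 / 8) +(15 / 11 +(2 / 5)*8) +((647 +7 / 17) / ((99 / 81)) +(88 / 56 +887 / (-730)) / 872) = 335363692862791 / 607444382160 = 552.09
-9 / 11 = -0.82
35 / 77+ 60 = 665 / 11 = 60.45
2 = 2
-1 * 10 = -10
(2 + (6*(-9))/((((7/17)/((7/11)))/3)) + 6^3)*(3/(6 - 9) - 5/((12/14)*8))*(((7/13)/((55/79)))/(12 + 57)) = 0.63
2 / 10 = 1 / 5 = 0.20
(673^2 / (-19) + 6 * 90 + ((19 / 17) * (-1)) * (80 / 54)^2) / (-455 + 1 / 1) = 5486574517 / 106902018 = 51.32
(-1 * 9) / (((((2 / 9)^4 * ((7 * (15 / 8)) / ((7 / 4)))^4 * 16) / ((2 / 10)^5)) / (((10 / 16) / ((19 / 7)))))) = -5103 / 950000000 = -0.00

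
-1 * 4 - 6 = -10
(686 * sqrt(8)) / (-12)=-343 * sqrt(2) / 3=-161.69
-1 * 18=-18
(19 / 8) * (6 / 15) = 19 / 20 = 0.95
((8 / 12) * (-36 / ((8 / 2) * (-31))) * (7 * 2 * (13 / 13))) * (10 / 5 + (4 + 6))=1008 / 31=32.52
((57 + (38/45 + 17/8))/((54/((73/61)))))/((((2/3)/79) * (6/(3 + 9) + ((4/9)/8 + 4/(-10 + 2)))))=2834.79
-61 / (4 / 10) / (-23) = 305 / 46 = 6.63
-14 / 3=-4.67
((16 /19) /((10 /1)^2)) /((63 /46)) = 184 /29925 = 0.01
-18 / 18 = -1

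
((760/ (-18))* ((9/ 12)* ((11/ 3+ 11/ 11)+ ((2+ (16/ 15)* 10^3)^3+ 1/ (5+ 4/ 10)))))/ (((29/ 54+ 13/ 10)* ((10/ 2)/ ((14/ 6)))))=-21913522854755/ 2232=-9817886583.67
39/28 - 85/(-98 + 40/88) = 68027/30044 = 2.26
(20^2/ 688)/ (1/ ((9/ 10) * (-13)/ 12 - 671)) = -390.68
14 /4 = 3.50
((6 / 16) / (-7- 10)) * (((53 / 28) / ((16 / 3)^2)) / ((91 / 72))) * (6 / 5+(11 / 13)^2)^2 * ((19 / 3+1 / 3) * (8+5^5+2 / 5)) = -176295176258391 / 1979437241600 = -89.06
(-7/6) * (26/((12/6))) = -91/6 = -15.17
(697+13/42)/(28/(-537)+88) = 5242373/661192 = 7.93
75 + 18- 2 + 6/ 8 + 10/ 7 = 2609/ 28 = 93.18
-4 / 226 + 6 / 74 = 265 / 4181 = 0.06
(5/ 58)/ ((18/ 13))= 65/ 1044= 0.06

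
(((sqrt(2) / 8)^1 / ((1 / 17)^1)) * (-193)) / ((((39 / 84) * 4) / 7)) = -160769 * sqrt(2) / 104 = -2186.17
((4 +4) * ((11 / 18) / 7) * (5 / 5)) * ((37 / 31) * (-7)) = -1628 / 279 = -5.84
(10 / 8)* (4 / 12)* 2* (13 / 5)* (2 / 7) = 13 / 21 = 0.62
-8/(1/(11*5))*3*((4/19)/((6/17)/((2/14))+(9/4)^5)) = -30638080/6629993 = -4.62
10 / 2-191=-186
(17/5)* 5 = 17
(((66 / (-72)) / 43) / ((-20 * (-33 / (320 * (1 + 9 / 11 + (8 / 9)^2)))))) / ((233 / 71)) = -0.01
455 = 455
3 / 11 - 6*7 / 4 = -10.23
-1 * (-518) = 518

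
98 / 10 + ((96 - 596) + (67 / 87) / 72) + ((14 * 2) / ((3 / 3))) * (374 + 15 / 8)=314274611 / 31320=10034.31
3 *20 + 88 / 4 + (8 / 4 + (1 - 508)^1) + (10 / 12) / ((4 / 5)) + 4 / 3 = -3365 / 8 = -420.62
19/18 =1.06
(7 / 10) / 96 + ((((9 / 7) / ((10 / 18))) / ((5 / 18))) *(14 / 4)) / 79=142733 / 379200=0.38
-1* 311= -311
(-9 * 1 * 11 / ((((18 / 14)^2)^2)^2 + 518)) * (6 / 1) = -3424291794 / 3029213639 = -1.13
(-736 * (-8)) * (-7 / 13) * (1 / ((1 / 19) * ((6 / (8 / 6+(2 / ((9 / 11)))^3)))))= -4549834240 / 28431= -160030.75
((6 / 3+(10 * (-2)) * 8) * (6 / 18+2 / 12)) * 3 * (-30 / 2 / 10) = 711 / 2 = 355.50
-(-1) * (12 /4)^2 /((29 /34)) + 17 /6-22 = -1499 /174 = -8.61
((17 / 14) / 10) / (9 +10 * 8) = 17 / 12460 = 0.00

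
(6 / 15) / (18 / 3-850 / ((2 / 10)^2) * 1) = -1 / 53110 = -0.00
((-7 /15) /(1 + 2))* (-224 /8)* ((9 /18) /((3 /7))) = 686 /135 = 5.08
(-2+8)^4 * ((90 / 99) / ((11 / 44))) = 51840 / 11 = 4712.73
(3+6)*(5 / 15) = 3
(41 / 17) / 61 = 41 / 1037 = 0.04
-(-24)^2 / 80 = -36 / 5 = -7.20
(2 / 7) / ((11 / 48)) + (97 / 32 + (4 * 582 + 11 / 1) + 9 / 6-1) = 5775069 / 2464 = 2343.78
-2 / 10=-1 / 5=-0.20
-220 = -220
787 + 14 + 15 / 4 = 3219 / 4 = 804.75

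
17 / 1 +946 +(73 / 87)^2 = 7294276 / 7569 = 963.70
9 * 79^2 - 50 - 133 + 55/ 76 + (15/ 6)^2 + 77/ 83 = 176604765/ 3154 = 55993.90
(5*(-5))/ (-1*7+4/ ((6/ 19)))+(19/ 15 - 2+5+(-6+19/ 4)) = -1423/ 1020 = -1.40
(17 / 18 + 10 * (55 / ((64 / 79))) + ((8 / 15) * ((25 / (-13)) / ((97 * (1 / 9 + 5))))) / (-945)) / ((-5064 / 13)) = -4416766985 / 2530703616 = -1.75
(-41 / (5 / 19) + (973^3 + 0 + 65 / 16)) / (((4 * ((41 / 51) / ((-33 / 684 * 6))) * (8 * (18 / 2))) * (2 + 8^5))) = -13780660792327 / 392107468800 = -35.15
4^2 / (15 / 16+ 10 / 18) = 2304 / 215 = 10.72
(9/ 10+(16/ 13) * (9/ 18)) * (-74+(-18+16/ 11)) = -98106/ 715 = -137.21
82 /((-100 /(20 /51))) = -82 /255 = -0.32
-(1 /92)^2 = -1 /8464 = -0.00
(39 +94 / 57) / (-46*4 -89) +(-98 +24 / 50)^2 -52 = 13140710837 / 1389375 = 9458.00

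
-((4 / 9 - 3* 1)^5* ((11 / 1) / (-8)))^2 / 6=-5012607856851529 / 1338925209984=-3743.75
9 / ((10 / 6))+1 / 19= 518 / 95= 5.45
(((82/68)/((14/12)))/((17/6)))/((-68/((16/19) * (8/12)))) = -1968/653429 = -0.00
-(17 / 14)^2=-289 / 196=-1.47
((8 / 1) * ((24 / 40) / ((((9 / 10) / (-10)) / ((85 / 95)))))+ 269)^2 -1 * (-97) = 159402922 / 3249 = 49062.15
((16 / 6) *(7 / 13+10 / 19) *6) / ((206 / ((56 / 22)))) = 58912 / 279851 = 0.21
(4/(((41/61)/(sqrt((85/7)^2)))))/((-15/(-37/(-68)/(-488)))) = 37/6888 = 0.01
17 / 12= 1.42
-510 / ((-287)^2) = -510 / 82369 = -0.01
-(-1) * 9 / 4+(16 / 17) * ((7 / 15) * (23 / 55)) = 136529 / 56100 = 2.43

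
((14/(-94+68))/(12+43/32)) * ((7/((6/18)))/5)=-672/3965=-0.17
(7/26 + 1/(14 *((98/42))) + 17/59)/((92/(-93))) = -1027557/1728818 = -0.59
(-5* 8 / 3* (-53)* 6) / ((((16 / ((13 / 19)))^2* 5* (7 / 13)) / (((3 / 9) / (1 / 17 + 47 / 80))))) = 9897485 / 6663699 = 1.49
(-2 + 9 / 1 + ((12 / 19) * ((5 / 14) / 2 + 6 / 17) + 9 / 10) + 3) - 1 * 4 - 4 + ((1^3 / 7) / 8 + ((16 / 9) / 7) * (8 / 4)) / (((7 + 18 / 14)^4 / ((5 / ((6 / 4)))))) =44711928506531 / 13816762626240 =3.24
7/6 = 1.17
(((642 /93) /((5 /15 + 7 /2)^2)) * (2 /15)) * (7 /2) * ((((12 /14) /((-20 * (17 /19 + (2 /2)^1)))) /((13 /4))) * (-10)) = 16264 /1065935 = 0.02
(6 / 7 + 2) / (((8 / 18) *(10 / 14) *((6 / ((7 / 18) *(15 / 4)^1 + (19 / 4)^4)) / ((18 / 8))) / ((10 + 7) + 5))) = 38816217 / 1024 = 37906.46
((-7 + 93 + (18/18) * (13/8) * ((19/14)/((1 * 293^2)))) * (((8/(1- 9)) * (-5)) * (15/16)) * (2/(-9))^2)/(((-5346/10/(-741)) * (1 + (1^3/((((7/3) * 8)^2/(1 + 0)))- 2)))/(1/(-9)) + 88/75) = 99285161259375/38142306437059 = 2.60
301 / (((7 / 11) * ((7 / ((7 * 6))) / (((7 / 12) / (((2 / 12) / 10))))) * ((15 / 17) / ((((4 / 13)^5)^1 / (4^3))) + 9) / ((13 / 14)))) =8362640 / 1857281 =4.50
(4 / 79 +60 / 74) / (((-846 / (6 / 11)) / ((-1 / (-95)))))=-2518 / 430689435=-0.00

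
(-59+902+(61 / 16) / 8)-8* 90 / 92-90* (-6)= 4049915 / 2944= 1375.65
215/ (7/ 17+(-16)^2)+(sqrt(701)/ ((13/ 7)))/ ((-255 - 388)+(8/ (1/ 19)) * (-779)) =3655/ 4359 - 7 * sqrt(701)/ 1547663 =0.84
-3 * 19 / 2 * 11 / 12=-209 / 8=-26.12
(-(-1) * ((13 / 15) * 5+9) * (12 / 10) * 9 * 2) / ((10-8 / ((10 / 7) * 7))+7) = 160 / 9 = 17.78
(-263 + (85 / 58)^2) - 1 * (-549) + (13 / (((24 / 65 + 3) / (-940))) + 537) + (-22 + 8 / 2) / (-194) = -200213558285 / 71461452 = -2801.70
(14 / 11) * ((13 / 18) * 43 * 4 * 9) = 15652 / 11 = 1422.91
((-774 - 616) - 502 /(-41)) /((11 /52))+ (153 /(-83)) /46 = -11214970571 /1721918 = -6513.07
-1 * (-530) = 530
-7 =-7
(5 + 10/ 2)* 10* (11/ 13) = 1100/ 13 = 84.62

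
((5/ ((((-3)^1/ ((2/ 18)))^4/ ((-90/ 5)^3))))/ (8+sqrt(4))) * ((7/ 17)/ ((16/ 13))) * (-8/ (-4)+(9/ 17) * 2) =-1183/ 210681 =-0.01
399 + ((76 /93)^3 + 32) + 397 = 666446572 /804357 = 828.55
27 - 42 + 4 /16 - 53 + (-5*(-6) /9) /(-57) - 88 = -155.81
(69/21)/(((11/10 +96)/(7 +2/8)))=3335/13594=0.25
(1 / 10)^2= 1 / 100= 0.01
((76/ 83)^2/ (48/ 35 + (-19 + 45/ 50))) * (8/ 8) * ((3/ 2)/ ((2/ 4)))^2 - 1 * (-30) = 238371690/ 8067019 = 29.55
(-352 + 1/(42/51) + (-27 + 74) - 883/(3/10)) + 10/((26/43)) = -1763897/546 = -3230.58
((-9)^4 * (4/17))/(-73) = -26244/1241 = -21.15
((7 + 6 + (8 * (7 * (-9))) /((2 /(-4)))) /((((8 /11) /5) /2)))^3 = 2766848123810.55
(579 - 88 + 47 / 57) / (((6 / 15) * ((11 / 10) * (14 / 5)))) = 1752125 / 4389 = 399.21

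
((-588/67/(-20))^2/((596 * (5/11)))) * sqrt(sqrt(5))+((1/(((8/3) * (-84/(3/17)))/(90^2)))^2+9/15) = 237699 * 5^(1/4)/334430500+187247037/4531520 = 41.32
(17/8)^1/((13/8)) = 1.31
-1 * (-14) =14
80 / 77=1.04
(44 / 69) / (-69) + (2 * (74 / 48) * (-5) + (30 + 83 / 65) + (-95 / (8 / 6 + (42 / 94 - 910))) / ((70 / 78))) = 17718154414841 / 1109633796180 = 15.97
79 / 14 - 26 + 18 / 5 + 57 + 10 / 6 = 8801 / 210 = 41.91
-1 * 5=-5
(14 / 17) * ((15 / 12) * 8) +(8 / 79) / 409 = 4523676 / 549287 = 8.24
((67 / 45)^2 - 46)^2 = 7860772921 / 4100625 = 1916.97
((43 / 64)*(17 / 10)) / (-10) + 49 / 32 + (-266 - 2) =-1706131 / 6400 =-266.58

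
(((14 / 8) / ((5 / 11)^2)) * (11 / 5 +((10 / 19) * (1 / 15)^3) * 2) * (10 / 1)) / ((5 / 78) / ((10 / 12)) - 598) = -310719409 / 996887250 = -0.31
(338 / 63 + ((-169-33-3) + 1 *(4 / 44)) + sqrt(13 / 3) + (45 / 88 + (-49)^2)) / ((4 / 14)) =7 *sqrt(39) / 6 + 12207707 / 1584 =7714.17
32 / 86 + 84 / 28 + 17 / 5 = 1456 / 215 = 6.77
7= 7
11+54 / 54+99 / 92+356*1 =33955 / 92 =369.08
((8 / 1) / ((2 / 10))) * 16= 640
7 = 7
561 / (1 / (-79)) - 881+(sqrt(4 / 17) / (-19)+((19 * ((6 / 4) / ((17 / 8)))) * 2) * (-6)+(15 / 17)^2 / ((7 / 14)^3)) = -13107512 / 289 - 2 * sqrt(17) / 323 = -45354.74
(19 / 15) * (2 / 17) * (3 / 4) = 19 / 170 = 0.11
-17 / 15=-1.13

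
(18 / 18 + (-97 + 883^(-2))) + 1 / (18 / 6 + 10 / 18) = -2388187375 / 24950048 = -95.72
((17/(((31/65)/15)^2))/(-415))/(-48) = 1077375/1276208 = 0.84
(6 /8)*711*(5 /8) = 10665 /32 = 333.28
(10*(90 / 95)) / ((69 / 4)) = 0.55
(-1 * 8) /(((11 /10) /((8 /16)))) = -40 /11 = -3.64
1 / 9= 0.11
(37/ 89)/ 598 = 37/ 53222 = 0.00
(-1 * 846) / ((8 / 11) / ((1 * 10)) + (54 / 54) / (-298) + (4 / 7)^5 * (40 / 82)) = -9554838996780 / 1119159119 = -8537.52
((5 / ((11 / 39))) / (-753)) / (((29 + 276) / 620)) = -8060 / 168421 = -0.05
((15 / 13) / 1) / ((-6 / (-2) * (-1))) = -5 / 13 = -0.38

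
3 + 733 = 736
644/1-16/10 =3212/5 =642.40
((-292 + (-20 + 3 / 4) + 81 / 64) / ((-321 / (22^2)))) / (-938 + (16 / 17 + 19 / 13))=-16076203 / 32180464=-0.50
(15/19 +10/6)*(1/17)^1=140/969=0.14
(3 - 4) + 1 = 0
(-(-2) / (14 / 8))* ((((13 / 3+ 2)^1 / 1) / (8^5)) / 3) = 19 / 258048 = 0.00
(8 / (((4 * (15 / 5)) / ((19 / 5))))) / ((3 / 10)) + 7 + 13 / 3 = 178 / 9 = 19.78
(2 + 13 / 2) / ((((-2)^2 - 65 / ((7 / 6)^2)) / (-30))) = 12495 / 2144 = 5.83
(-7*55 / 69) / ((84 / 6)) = -55 / 138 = -0.40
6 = 6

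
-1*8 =-8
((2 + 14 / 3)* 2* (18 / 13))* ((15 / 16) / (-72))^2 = 125 / 39936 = 0.00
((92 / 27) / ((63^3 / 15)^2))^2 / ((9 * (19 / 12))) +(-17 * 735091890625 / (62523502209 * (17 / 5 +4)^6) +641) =3298158386441482843170869110741562032 / 5145342666584072785478927308306377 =641.00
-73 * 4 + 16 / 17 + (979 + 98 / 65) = 761841 / 1105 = 689.45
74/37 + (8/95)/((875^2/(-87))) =145468054/72734375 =2.00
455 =455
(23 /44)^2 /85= 529 /164560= 0.00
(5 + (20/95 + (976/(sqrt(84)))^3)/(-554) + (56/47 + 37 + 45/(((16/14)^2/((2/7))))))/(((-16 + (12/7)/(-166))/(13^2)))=-41219760561343/73630464704 + 407534398336 * sqrt(21)/81164601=22449.68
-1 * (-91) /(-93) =-91 /93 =-0.98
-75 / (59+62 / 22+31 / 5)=-1375 / 1247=-1.10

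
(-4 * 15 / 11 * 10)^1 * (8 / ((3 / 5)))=-727.27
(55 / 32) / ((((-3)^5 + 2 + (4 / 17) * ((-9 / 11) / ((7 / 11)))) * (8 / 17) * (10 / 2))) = -22253 / 7351040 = -0.00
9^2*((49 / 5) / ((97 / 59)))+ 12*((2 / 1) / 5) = 236499 / 485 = 487.63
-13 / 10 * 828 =-5382 / 5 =-1076.40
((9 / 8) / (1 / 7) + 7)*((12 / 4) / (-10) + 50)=739.29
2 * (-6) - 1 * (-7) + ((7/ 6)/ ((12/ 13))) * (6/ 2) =-29/ 24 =-1.21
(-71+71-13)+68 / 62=-369 / 31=-11.90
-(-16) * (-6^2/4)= -144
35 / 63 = 5 / 9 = 0.56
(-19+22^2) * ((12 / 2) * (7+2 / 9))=20150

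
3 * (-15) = -45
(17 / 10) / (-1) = -17 / 10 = -1.70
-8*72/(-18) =32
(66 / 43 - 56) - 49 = -4449 / 43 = -103.47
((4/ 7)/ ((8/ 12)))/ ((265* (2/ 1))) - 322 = -597307/ 1855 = -322.00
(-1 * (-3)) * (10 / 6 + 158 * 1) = 479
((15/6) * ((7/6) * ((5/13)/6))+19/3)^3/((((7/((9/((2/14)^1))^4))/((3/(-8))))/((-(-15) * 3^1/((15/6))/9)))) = -2105173982826747/4499456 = -467873001.28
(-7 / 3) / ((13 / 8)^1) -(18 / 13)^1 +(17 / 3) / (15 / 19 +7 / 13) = 6169 / 4264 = 1.45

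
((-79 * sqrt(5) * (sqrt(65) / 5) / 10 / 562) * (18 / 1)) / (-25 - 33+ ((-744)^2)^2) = -711 * sqrt(13) / 860989910098780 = -0.00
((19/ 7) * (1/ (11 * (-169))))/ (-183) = 19/ 2381379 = 0.00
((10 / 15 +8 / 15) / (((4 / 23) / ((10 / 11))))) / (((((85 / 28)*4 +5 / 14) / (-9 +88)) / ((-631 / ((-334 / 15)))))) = 10318743 / 9185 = 1123.43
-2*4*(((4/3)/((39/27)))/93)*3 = -96/403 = -0.24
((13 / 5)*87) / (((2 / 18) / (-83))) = -844857 / 5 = -168971.40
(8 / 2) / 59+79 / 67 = 1.25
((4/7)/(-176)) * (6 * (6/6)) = -3/154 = -0.02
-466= -466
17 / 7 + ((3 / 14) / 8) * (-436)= -37 / 4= -9.25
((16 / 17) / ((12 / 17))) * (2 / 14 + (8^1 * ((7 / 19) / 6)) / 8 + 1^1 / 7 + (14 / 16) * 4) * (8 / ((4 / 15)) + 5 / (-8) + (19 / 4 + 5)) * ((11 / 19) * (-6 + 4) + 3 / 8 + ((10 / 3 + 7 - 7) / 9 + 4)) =7073738965 / 9824976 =719.98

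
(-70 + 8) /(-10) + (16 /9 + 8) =719 /45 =15.98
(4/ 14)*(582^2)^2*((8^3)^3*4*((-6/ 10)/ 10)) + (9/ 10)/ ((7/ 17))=-369583916367659138307/ 350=-1055954046764740395.16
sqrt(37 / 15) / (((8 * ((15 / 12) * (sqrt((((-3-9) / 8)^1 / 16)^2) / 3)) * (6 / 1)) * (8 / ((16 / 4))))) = 4 * sqrt(555) / 225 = 0.42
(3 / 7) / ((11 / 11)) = 3 / 7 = 0.43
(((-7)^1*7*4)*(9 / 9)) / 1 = -196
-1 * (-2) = 2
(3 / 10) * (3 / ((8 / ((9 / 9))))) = 9 / 80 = 0.11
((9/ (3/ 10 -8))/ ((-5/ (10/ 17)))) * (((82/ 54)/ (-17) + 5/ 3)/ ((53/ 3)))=14480/ 1179409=0.01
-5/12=-0.42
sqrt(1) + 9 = 10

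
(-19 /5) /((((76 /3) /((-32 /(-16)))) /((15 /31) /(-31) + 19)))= -27366 /4805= -5.70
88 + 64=152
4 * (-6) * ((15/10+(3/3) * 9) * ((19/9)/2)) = -266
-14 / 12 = -7 / 6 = -1.17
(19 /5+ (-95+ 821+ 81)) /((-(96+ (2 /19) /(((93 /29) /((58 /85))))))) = -60889053 /7211042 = -8.44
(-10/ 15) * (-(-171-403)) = -1148/ 3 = -382.67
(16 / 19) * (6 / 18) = 16 / 57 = 0.28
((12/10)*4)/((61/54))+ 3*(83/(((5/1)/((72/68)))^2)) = 15.42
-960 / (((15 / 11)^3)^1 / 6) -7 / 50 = -340757 / 150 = -2271.71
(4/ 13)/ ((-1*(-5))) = 4/ 65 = 0.06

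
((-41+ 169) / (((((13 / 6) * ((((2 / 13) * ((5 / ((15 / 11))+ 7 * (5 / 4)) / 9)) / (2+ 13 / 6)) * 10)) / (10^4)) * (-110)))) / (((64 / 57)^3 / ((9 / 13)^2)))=-253135681875 / 70909696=-3569.83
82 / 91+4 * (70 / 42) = 2066 / 273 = 7.57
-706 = -706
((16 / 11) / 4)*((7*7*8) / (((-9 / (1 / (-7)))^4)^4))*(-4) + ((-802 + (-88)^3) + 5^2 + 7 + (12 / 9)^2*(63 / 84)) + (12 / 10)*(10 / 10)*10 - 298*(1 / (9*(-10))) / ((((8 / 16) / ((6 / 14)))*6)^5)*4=-47156912665794430748089591697983522 / 69121857559388144291592075495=-682228.67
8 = 8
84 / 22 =3.82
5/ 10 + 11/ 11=3/ 2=1.50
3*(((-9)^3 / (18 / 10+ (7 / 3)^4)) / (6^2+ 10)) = -885735 / 585764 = -1.51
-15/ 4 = -3.75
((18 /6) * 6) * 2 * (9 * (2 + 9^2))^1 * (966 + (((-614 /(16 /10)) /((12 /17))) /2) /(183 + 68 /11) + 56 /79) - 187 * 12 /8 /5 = 170699027699469 /6575960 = 25958039.24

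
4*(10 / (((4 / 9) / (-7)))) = -630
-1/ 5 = -0.20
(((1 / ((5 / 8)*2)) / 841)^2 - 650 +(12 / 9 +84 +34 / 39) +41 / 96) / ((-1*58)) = 4143977054369 / 426631899200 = 9.71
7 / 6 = 1.17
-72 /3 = -24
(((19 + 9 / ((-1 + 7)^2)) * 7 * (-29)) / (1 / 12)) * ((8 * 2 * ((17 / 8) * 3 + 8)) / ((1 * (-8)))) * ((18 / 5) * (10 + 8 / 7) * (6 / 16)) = 162243081 / 8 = 20280385.12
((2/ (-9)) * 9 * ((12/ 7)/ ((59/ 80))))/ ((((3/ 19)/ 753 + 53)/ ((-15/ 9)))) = 7630400/ 52194527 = 0.15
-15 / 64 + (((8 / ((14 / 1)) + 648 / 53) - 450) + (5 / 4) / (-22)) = -114266263 / 261184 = -437.49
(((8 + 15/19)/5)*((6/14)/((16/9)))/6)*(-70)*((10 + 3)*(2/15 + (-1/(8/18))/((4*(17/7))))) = 2611713/413440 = 6.32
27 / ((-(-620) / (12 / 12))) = 27 / 620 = 0.04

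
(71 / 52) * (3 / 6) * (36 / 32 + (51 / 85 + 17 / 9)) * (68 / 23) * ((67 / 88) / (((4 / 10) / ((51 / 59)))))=1788579673 / 149031168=12.00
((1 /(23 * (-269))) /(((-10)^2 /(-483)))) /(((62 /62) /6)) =63 /13450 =0.00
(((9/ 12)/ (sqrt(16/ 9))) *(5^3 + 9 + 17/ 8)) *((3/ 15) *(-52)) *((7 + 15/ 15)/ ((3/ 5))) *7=-297297/ 4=-74324.25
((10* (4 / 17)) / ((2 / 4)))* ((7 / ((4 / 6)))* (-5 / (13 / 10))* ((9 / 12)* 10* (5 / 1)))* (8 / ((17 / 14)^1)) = -176400000 / 3757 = -46952.36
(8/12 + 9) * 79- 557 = 620/3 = 206.67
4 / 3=1.33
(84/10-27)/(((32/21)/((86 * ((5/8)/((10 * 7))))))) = -11997/1280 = -9.37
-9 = -9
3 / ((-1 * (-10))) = 3 / 10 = 0.30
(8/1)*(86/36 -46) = -3140/9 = -348.89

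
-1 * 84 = -84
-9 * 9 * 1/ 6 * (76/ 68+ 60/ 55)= -11151/ 374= -29.82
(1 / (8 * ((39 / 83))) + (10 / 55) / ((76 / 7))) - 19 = -1220513 / 65208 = -18.72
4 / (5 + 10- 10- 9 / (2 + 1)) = 2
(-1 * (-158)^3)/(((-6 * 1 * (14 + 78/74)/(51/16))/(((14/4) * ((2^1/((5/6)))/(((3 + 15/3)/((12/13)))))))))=-19537656453/144820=-134909.93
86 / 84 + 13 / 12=59 / 28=2.11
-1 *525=-525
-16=-16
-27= -27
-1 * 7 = -7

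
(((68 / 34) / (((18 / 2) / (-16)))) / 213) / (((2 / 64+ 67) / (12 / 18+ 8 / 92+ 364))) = -180224 / 1984095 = -0.09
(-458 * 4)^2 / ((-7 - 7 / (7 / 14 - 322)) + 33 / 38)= -82005977216 / 149287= -549317.60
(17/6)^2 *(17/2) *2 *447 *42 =5124259/2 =2562129.50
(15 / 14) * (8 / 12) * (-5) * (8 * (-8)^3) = 102400 / 7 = 14628.57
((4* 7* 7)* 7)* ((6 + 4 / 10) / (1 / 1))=43904 / 5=8780.80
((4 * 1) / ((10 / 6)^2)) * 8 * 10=115.20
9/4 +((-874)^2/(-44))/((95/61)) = -2451949/220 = -11145.22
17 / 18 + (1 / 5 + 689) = 690.14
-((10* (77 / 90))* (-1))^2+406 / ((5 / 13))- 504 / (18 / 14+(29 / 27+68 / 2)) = 336950572 / 347895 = 968.54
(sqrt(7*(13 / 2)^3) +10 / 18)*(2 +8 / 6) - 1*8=-166 / 27 +65*sqrt(182) / 6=140.00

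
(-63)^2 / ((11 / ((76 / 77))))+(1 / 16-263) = 180425 / 1936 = 93.19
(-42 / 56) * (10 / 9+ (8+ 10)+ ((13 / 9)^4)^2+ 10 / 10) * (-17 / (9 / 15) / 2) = 71461544675 / 172186884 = 415.02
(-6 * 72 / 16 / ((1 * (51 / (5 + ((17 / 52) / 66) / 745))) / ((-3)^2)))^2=119144992936951881 / 209924166337600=567.56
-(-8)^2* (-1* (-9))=-576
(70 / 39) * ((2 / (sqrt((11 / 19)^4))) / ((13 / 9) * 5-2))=151620 / 73931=2.05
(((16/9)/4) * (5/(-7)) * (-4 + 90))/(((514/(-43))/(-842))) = -31137160/16191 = -1923.12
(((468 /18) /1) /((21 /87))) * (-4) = -430.86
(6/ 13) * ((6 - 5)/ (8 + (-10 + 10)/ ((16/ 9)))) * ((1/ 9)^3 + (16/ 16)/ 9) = 41/ 6318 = 0.01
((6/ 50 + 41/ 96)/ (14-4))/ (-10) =-1313/ 240000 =-0.01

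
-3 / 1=-3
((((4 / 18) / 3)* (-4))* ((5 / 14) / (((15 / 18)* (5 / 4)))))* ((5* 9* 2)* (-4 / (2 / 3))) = 384 / 7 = 54.86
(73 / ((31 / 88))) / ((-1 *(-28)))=1606 / 217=7.40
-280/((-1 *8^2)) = 4.38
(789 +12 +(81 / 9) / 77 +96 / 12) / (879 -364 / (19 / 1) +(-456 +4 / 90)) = 53268210 / 26589871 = 2.00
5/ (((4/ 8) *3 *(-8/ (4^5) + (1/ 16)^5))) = -10485760/ 24573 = -426.72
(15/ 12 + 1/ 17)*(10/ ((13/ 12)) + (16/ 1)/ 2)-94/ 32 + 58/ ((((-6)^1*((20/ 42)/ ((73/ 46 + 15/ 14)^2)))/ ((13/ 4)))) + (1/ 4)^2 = -446.57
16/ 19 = 0.84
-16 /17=-0.94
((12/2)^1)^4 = 1296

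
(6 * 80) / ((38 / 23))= 5520 / 19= 290.53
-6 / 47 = -0.13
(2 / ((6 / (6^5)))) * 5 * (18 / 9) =25920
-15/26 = -0.58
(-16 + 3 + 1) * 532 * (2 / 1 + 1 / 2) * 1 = -15960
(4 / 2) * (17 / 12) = 2.83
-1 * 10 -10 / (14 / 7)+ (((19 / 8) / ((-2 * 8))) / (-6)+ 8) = -5357 / 768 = -6.98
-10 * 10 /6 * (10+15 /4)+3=-1357 /6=-226.17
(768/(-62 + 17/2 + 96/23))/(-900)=2944/170175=0.02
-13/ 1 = -13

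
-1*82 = -82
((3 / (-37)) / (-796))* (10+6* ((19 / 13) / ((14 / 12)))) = 0.00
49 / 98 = 1 / 2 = 0.50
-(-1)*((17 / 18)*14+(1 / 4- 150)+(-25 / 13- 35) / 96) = -64075 / 468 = -136.91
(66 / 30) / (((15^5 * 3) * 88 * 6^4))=1 / 118098000000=0.00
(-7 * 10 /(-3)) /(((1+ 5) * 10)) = 7 /18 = 0.39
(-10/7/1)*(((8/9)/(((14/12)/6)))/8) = -40/49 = -0.82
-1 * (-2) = 2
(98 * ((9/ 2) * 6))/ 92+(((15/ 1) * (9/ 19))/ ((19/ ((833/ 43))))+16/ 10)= 134261759/ 3570290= 37.61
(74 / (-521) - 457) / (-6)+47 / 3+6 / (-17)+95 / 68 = 3291301 / 35428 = 92.90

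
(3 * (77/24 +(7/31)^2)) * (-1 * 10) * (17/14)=-912815/7688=-118.73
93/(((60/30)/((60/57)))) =930/19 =48.95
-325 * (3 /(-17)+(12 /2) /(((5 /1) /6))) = -38805 /17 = -2282.65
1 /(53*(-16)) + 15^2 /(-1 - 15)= -5963 /424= -14.06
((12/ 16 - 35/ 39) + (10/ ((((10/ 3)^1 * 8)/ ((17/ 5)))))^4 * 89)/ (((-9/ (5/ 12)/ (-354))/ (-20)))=-1384570267589/ 17971200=-77043.84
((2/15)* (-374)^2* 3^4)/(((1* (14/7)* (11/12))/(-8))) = -32959872/5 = -6591974.40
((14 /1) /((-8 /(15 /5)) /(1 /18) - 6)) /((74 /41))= -287 /1998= -0.14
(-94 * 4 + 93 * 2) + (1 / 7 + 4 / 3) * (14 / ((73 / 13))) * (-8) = -48058 / 219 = -219.44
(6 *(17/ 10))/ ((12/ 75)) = 255/ 4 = 63.75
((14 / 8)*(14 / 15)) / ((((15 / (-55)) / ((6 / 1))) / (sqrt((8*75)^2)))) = -21560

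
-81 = -81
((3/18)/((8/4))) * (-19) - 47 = -583/12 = -48.58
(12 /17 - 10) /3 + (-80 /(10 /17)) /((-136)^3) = -171901 /55488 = -3.10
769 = 769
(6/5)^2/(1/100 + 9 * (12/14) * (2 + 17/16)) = 288/4727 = 0.06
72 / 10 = 7.20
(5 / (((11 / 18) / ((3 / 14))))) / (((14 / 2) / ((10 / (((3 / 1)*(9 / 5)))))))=250 / 539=0.46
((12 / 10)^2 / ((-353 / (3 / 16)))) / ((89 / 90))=-243 / 314170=-0.00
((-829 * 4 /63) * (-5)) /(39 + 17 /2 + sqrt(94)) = 3150200 /544887- 66320 * sqrt(94) /544887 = 4.60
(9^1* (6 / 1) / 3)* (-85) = -1530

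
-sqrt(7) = -2.65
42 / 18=7 / 3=2.33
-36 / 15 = -12 / 5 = -2.40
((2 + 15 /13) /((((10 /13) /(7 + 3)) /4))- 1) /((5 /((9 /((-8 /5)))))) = -1467 /8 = -183.38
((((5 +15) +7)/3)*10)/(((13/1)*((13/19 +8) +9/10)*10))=570/7891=0.07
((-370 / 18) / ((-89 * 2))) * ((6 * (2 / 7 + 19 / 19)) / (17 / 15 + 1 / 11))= 91575 / 125846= 0.73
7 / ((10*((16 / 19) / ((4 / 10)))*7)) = 19 / 400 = 0.05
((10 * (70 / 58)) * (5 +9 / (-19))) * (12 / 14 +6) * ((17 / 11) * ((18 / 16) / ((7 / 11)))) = 3947400 / 3857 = 1023.44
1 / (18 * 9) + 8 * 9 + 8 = 12961 / 162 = 80.01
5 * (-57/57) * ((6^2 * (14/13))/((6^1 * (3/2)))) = -280/13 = -21.54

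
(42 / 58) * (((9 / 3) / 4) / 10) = 63 / 1160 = 0.05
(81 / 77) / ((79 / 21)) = 243 / 869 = 0.28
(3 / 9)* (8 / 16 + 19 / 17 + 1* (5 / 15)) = 199 / 306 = 0.65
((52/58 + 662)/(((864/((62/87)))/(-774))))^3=-45084185946923031/594823321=-75794247.39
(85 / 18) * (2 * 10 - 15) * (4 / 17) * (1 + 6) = 350 / 9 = 38.89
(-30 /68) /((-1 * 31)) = 15 /1054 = 0.01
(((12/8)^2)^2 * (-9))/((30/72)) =-109.35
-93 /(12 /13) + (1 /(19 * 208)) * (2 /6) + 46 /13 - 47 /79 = -91607813 /936624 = -97.81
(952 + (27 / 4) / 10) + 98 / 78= 1488133 / 1560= 953.93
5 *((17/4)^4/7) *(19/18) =7934495/32256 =245.99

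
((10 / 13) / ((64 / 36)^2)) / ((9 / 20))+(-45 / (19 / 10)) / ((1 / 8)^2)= -11976525 / 7904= -1515.25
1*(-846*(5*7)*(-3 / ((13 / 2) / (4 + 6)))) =1776600 / 13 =136661.54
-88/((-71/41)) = 3608/71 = 50.82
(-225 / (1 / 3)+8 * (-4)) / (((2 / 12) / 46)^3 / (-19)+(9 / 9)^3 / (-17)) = 4801193199936 / 399466961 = 12019.00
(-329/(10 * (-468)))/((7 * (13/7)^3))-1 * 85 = -873950479/10281960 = -85.00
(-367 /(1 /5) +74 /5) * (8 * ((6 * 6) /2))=-1310544 /5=-262108.80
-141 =-141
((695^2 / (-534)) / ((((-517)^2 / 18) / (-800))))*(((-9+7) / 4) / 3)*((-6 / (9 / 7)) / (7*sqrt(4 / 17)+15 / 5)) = -45983980000 / 1022915003+37869160000*sqrt(17) / 3068745009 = 5.93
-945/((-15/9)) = 567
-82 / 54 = -41 / 27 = -1.52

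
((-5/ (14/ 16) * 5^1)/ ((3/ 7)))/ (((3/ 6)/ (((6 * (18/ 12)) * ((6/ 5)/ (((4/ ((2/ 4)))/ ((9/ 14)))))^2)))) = -2187/ 196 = -11.16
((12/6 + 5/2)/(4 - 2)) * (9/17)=81/68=1.19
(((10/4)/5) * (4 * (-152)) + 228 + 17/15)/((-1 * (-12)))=-1123/180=-6.24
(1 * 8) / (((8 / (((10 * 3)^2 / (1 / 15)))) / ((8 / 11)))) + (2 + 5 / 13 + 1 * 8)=1405485 / 143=9828.57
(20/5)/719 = 0.01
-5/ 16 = -0.31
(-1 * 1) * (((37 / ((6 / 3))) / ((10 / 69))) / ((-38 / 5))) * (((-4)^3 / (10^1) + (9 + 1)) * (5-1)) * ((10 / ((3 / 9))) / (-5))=-137862 / 95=-1451.18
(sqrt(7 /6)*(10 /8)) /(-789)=-5*sqrt(42) /18936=-0.00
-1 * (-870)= 870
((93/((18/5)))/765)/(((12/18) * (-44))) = -31/26928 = -0.00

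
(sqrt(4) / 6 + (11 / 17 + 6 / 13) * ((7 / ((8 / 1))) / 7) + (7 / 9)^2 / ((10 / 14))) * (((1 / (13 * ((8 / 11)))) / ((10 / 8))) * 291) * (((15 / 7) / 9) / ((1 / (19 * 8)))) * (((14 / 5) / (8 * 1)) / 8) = 19144381817 / 372340800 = 51.42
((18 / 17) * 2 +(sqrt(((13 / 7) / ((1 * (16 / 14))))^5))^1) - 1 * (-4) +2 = 11.48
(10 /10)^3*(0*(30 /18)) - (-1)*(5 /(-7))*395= -1975 /7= -282.14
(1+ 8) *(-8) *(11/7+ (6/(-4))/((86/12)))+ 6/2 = -28617/301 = -95.07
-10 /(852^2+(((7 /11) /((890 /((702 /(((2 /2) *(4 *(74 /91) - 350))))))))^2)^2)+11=692675397153220336101477949746745211 /62970569511922234405118870185713201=11.00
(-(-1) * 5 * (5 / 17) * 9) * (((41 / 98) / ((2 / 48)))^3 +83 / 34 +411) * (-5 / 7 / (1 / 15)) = -96238776121875 / 476007854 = -202178.97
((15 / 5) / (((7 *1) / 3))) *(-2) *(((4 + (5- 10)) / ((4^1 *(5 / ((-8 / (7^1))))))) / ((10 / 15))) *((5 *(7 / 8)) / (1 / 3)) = -81 / 28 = -2.89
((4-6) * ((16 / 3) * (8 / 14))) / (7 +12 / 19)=-2432 / 3045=-0.80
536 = 536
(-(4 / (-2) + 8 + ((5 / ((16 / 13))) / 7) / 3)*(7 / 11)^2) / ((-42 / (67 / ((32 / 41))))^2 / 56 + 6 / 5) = -549613565515 / 263900035872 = -2.08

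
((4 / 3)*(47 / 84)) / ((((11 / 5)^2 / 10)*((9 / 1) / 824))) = 9682000 / 68607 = 141.12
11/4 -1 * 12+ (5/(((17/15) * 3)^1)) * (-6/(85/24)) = -13573/1156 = -11.74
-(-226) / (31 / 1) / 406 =113 / 6293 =0.02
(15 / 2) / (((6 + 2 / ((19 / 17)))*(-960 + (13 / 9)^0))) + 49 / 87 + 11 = 285542389 / 24696168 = 11.56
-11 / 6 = -1.83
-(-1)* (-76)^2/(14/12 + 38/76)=17328/5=3465.60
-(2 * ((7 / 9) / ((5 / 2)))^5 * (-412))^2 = -196396968616984576 / 34050628916015625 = -5.77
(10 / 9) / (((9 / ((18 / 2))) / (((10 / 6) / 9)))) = 50 / 243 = 0.21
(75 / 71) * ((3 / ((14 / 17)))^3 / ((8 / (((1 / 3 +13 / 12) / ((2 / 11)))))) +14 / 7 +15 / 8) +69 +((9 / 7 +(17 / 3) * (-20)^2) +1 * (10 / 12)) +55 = 30506195201 / 12468736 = 2446.61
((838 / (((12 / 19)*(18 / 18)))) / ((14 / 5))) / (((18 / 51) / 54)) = 2030055 / 28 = 72501.96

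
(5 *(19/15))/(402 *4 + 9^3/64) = 1216/310923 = 0.00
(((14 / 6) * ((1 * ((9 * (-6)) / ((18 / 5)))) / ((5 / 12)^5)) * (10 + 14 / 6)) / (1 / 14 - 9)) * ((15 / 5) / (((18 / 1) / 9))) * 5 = 451132416 / 15625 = 28872.47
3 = 3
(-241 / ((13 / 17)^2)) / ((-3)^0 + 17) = -22.90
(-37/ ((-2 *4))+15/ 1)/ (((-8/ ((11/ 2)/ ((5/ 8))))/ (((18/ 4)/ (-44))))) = 1413/ 640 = 2.21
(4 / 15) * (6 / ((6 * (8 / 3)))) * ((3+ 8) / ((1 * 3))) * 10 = 3.67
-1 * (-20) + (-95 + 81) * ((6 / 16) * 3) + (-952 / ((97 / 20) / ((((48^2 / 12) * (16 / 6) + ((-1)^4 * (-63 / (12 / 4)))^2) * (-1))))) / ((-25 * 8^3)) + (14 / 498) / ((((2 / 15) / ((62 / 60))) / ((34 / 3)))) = -45765649 / 5796720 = -7.90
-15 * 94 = -1410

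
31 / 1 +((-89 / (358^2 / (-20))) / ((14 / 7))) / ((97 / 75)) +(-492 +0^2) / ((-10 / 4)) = 7080138481 / 31079770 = 227.81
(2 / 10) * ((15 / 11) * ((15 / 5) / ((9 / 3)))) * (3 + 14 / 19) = 213 / 209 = 1.02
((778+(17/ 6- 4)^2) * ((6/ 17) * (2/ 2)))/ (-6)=-28057/ 612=-45.84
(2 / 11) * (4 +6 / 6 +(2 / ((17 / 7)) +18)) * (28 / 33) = 7560 / 2057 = 3.68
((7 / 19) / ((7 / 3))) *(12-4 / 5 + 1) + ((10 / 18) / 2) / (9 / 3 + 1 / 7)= 75793 / 37620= 2.01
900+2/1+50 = 952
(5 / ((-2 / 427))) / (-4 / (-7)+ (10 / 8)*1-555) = 1.93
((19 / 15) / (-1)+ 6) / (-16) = -71 / 240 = -0.30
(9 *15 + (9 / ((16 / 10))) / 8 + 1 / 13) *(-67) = -7568923 / 832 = -9097.26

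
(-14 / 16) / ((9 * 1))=-7 / 72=-0.10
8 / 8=1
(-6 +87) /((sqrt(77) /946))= 6966 *sqrt(77) /7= 8732.34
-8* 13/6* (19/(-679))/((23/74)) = 73112/46851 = 1.56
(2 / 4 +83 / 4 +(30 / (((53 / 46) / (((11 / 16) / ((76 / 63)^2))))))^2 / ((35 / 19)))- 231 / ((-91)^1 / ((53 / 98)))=5266374786777847 / 50270351552512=104.76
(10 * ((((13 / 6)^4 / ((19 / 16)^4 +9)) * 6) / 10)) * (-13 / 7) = -3041632256 / 136107405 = -22.35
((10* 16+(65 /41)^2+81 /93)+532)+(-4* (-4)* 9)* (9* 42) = 2872743126 /52111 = 55127.38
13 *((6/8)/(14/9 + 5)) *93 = 32643/236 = 138.32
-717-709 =-1426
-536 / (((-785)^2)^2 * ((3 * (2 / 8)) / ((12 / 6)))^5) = -17563648 / 92275179901875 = -0.00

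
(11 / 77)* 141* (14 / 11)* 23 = 6486 / 11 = 589.64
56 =56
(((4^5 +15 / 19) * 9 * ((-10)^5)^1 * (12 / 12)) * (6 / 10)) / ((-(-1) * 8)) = -1314292500 / 19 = -69173289.47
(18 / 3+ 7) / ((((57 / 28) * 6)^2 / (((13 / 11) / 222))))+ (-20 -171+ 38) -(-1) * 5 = -5284066066 / 35703261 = -148.00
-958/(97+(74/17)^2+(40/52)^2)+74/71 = -2900864984/404126391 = -7.18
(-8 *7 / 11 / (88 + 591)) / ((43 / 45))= -0.01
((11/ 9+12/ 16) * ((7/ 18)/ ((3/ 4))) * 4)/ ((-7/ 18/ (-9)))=284/ 3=94.67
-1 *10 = -10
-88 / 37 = -2.38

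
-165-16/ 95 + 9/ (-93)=-486706/ 2945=-165.27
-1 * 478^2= -228484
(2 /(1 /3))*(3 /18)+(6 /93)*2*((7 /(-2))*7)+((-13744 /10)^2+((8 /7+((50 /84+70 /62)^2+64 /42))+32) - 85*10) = 80020445151061 /42380100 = 1888160.84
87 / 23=3.78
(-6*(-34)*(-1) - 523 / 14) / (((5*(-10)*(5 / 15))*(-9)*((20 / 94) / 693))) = -5240829 / 1000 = -5240.83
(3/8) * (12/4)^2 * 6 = 81/4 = 20.25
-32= -32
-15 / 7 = -2.14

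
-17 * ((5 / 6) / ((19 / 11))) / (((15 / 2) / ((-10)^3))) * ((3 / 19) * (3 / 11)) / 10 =1700 / 361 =4.71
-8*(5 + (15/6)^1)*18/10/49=-108/49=-2.20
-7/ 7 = -1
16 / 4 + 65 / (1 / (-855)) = -55571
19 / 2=9.50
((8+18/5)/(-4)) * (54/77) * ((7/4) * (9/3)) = -2349/220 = -10.68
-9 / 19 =-0.47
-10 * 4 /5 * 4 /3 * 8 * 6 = -512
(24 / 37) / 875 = 24 / 32375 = 0.00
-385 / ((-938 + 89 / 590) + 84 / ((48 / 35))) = 454300 / 1034387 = 0.44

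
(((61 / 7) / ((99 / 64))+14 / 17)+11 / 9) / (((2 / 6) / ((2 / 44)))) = 90469 / 86394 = 1.05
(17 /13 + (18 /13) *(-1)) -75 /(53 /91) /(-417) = 22208 /95771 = 0.23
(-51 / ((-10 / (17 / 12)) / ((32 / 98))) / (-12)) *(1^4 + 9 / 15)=-1156 / 3675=-0.31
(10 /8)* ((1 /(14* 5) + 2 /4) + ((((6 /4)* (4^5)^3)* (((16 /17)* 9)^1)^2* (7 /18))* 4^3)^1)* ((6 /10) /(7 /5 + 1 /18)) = 392756548557935187 /265013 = 1482027480002.62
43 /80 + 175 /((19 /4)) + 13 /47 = 2690159 /71440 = 37.66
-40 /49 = -0.82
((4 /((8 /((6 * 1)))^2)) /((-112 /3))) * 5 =-135 /448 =-0.30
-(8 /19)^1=-8 /19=-0.42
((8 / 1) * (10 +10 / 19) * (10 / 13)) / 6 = 8000 / 741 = 10.80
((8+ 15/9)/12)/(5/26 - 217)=-377/101466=-0.00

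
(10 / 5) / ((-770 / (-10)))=2 / 77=0.03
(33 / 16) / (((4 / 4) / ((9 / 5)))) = 297 / 80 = 3.71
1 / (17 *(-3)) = -1 / 51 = -0.02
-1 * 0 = 0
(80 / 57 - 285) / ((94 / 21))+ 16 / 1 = -84579 / 1786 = -47.36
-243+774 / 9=-157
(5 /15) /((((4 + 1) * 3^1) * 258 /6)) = 1 /1935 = 0.00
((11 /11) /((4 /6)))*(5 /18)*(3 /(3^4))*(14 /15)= 7 /486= 0.01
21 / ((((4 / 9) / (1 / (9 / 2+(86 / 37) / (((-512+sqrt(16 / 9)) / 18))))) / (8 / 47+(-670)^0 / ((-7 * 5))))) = 9905529 / 6539110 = 1.51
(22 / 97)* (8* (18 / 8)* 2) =792 / 97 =8.16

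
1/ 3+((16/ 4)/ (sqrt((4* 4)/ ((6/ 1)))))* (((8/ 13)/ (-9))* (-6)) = 1/ 3+16* sqrt(6)/ 39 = 1.34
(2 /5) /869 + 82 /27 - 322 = -37419086 /117315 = -318.96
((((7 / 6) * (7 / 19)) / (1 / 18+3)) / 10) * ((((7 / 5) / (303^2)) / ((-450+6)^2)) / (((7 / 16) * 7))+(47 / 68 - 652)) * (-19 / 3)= 12274199374494169 / 211530414843000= 58.03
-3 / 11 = -0.27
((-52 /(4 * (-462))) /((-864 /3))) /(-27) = 0.00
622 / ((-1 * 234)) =-311 / 117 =-2.66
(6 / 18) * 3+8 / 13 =21 / 13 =1.62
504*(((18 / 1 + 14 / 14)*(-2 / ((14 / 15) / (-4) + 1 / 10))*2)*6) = 1723680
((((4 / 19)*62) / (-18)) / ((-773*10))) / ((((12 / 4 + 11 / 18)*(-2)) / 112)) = -0.00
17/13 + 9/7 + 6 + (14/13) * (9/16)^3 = 1637257/186368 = 8.79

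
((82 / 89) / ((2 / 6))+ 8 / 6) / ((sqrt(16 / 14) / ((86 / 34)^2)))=1011403 * sqrt(14) / 154326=24.52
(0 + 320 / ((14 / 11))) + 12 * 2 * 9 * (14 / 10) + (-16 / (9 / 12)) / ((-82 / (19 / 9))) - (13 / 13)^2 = 21440623 / 38745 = 553.38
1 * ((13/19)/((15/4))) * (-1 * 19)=-52/15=-3.47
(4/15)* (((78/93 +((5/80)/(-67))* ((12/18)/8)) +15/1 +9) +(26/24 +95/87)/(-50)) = 7168727213/1084194000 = 6.61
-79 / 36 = -2.19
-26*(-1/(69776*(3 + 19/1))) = 13/767536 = 0.00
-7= -7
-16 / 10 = -8 / 5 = -1.60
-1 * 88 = -88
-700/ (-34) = 350/ 17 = 20.59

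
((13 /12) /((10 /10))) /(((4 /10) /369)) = 7995 /8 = 999.38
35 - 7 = 28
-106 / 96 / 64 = -53 / 3072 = -0.02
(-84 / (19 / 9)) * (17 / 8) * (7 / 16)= -22491 / 608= -36.99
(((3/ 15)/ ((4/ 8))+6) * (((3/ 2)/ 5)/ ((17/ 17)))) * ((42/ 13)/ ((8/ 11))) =2772/ 325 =8.53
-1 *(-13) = 13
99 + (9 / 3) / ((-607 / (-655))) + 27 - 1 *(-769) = 545230 / 607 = 898.24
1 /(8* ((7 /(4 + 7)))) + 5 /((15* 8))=0.24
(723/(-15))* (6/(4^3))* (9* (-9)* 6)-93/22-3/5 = 1928331/880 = 2191.29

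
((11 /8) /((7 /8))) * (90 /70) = 99 /49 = 2.02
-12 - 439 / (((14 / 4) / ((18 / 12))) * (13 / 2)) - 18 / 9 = -3908 / 91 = -42.95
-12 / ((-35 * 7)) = 12 / 245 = 0.05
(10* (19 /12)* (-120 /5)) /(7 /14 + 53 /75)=-314.92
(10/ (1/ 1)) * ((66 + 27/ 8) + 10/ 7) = 19825/ 28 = 708.04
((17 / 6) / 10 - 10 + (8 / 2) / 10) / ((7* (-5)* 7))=559 / 14700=0.04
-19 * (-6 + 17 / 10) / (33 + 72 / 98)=2.42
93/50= 1.86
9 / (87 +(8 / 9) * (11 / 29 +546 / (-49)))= 16443 / 141469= 0.12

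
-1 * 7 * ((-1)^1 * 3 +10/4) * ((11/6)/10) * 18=231/20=11.55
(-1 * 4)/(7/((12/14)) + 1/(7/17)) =-168/445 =-0.38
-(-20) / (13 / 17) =26.15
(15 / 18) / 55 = 1 / 66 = 0.02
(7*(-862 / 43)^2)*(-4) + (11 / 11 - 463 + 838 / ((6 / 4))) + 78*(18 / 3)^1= -59283490 / 5547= -10687.49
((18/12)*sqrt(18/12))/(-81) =-sqrt(6)/108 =-0.02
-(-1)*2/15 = 2/15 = 0.13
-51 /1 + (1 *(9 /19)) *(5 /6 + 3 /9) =-1917 /38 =-50.45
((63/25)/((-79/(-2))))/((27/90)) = 84/395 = 0.21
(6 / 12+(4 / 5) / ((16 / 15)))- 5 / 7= 15 / 28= 0.54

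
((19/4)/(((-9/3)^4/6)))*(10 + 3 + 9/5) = 703/135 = 5.21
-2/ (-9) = 2/ 9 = 0.22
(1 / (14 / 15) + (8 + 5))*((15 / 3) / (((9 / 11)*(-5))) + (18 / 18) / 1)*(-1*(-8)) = -1576 / 63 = -25.02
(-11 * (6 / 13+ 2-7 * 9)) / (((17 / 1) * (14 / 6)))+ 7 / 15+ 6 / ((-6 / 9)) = 191549 / 23205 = 8.25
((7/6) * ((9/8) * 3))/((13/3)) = 189/208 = 0.91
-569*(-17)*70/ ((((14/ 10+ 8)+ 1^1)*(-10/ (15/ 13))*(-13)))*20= 25391625/ 2197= 11557.41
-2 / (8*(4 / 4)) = -1 / 4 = -0.25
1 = 1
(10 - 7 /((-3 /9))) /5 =31 /5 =6.20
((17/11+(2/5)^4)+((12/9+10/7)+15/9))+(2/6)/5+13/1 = 2752696/144375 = 19.07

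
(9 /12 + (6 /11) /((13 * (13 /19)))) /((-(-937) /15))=0.01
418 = 418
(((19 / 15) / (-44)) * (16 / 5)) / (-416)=19 / 85800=0.00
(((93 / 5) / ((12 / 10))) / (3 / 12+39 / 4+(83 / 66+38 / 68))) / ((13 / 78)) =52173 / 6629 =7.87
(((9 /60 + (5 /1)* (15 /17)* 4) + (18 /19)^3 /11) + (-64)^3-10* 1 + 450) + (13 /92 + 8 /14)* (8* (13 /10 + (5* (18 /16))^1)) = -540310550329051 /2065039130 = -261646.64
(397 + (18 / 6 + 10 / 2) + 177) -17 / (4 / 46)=773 / 2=386.50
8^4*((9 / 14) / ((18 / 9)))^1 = 9216 / 7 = 1316.57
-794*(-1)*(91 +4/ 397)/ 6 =36131/ 3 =12043.67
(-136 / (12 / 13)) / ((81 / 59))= -26078 / 243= -107.32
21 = 21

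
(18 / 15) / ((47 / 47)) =6 / 5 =1.20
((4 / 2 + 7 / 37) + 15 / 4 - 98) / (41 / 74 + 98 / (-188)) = -640375 / 228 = -2808.66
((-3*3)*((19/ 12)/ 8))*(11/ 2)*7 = -4389/ 64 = -68.58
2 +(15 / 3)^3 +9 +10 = 146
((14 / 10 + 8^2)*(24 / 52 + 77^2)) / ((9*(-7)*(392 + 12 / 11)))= -92422517 / 5902260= -15.66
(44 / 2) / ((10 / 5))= 11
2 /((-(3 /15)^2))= -50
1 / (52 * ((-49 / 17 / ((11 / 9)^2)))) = -2057 / 206388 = -0.01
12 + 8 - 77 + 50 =-7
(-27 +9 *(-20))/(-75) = 69/25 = 2.76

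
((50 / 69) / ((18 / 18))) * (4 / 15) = 40 / 207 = 0.19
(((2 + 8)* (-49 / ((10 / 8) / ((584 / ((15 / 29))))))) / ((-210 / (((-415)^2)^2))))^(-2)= 81 / 316550139364215257275008640000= 0.00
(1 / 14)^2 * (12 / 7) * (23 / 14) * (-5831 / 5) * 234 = -137241 / 35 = -3921.17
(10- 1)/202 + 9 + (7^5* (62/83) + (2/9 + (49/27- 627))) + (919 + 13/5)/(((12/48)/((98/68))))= 663801200303/38477970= 17251.46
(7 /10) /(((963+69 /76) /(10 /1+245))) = 4522 /24419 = 0.19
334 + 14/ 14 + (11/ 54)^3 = 52751771/ 157464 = 335.01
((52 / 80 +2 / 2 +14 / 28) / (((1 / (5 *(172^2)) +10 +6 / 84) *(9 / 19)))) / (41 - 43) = -21148862 / 93855303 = -0.23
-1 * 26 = -26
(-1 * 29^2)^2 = 707281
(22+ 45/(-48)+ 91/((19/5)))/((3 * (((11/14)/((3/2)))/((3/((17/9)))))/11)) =2586087/5168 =500.40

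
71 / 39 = 1.82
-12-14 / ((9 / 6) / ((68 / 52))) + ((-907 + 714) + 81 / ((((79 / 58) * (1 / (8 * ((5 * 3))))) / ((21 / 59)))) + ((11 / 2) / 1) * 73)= 2724.30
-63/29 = -2.17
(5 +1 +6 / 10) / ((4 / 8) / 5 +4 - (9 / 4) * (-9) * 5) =132 / 2107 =0.06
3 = 3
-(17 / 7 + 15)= -122 / 7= -17.43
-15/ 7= -2.14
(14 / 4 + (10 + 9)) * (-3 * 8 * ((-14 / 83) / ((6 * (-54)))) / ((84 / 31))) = -155 / 1494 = -0.10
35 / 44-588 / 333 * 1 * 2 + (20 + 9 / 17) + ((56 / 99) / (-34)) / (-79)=350134909 / 19677636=17.79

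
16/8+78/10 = 49/5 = 9.80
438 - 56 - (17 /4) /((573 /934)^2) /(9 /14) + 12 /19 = 20496368012 /56144259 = 365.07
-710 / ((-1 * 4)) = 355 / 2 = 177.50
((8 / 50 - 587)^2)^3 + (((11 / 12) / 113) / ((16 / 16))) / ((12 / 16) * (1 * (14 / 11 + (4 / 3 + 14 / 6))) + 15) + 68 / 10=2782004550167146909652126161312 / 68114501953125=40843057945012432.90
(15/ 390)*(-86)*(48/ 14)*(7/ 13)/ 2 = -516/ 169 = -3.05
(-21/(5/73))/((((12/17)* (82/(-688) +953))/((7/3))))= -5229574/4916865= -1.06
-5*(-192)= 960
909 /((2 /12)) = 5454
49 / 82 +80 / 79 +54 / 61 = 986103 / 395158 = 2.50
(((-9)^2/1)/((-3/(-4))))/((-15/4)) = -144/5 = -28.80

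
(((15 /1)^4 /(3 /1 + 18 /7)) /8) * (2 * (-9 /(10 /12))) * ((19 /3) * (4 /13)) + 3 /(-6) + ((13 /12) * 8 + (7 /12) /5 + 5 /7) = -3392856349 /70980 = -47800.17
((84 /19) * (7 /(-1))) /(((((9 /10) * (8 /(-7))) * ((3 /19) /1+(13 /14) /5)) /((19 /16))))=1140475 /10968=103.98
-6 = -6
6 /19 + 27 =519 /19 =27.32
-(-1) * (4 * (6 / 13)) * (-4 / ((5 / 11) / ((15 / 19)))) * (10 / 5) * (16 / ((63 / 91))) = -11264 / 19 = -592.84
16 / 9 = 1.78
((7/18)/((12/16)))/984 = 7/13284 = 0.00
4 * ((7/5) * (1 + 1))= 56/5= 11.20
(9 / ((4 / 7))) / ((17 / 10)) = 315 / 34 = 9.26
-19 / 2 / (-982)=19 / 1964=0.01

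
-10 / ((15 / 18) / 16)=-192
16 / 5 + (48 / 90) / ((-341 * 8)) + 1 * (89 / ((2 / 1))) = 487969 / 10230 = 47.70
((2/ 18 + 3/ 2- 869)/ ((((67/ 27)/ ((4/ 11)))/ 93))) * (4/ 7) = -34848216/ 5159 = -6754.84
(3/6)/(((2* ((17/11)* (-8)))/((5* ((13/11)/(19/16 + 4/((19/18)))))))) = -1235/51442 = -0.02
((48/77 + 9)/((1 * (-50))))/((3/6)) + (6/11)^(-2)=206249/69300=2.98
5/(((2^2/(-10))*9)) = -25/18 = -1.39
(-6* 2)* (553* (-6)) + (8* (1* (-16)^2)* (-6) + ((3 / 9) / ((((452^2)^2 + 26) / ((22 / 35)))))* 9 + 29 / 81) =542920024852324156 / 19722208798845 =27528.36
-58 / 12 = -29 / 6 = -4.83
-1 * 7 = -7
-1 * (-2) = 2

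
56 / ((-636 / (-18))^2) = 126 / 2809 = 0.04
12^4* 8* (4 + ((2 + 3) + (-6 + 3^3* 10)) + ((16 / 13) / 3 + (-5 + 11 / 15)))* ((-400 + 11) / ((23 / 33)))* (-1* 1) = 37254257289216 / 1495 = 24919235644.96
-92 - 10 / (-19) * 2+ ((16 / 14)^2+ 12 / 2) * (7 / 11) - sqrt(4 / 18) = -126254 / 1463 - sqrt(2) / 3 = -86.77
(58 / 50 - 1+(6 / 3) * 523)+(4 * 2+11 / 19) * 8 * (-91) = -2469674 / 475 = -5199.31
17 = 17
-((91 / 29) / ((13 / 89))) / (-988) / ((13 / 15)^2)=140175 / 4842188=0.03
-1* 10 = -10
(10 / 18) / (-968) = -5 / 8712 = -0.00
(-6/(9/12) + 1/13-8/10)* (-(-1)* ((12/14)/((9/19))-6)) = 2376/65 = 36.55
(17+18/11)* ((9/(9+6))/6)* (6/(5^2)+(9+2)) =11521/550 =20.95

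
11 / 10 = 1.10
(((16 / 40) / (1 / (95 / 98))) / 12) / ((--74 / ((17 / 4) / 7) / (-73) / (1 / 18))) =-0.00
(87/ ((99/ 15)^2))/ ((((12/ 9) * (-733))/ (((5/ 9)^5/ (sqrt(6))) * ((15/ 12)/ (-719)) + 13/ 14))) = -9425/ 4966808 + 11328125 * sqrt(6)/ 361494767623968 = -0.00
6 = 6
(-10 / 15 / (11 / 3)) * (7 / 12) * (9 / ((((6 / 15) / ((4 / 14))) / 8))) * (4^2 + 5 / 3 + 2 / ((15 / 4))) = -1092 / 11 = -99.27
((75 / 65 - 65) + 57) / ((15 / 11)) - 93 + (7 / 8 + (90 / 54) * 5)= -138547 / 1560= -88.81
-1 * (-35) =35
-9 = -9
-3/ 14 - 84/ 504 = -0.38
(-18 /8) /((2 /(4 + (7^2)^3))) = -1058877 /8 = -132359.62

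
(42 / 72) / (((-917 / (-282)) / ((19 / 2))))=893 / 524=1.70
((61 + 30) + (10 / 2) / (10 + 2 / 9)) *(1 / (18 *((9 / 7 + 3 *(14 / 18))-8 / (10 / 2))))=294595 / 117024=2.52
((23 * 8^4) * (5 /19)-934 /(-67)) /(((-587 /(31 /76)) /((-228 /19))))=2936700618 /14197769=206.84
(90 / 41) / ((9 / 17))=170 / 41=4.15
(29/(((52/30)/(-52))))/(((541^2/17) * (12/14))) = -17255/292681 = -0.06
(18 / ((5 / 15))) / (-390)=-9 / 65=-0.14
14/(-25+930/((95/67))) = 266/11987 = 0.02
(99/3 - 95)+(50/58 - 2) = -1831/29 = -63.14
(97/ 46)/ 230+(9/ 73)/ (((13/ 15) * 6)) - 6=-59912417/ 10040420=-5.97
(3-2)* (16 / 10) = 8 / 5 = 1.60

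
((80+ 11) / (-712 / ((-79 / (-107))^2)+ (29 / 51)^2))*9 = -13294696779 / 21197291807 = -0.63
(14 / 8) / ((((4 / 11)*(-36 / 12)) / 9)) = -231 / 16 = -14.44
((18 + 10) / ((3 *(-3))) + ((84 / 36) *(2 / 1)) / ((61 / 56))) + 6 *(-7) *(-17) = 392630 / 549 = 715.17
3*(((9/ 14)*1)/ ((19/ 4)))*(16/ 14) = 432/ 931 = 0.46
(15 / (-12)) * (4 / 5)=-1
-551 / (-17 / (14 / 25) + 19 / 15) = 115710 / 6109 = 18.94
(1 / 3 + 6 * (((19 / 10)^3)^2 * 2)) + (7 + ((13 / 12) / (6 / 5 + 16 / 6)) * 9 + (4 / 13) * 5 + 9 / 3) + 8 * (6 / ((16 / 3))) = 166241142983 / 282750000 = 587.94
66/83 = 0.80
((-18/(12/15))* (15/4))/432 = -25/128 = -0.20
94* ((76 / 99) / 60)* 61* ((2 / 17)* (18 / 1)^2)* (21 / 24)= 2287866 / 935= 2446.92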